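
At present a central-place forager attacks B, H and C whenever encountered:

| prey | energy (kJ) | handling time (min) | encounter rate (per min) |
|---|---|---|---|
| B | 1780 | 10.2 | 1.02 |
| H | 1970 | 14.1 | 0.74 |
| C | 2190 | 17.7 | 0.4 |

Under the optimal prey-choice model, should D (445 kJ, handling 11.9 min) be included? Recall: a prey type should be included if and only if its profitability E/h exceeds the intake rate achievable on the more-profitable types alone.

Intake rate on the current diet: R = (1.02×1780 + 0.74×1970 + 0.4×2190) / (1 + 1.02×10.2 + 0.74×14.1 + 0.4×17.7) = 4149/28.92 = 143.5 kJ/min.
D: E/h = 445/11.9 = 37.39 kJ/min.
Since 37.39 < R, time spent handling D is better spent searching.

No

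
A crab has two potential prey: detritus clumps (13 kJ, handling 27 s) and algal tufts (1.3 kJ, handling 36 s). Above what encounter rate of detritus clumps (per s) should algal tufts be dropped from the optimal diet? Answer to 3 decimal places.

Drop algal tufts once their profitability E₂/h₂ falls below the rate achievable on detritus clumps alone: E₂/h₂ = λE₁/(1 + λh₁).
Solve for λ: λE₁h₂ = E₂(1 + λh₁) → λ(E₁h₂ − E₂h₁) = E₂ → λ = E₂/(E₁h₂ − E₂h₁).
λ = 1.3/(13×36 − 1.3×27) = 1.3/432.9 = 0.003003 per s.

0.003 per s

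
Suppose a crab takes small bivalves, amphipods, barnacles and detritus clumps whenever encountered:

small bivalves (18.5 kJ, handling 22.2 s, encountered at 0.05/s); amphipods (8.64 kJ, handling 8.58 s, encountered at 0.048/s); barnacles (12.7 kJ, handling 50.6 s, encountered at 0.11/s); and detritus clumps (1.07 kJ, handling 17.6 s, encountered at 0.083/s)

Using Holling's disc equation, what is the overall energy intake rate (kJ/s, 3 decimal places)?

R = (0.05×18.5 + 0.048×8.64 + 0.11×12.7 + 0.083×1.07) / (1 + 0.05×22.2 + 0.048×8.58 + 0.11×50.6 + 0.083×17.6) = 2.826/9.549 = 0.2959 kJ/s.

0.296 kJ/s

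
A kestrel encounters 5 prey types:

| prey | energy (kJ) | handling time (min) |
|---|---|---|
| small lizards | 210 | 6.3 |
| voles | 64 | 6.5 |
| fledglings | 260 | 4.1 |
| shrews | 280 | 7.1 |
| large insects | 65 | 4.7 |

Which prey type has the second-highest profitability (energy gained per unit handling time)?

shrews

In descending order of E/h:
fledglings: 260/4.1 = 63.4 kJ/min
shrews: 280/7.1 = 39.4 kJ/min
small lizards: 210/6.3 = 33.3 kJ/min
large insects: 65/4.7 = 13.8 kJ/min
voles: 64/6.5 = 9.85 kJ/min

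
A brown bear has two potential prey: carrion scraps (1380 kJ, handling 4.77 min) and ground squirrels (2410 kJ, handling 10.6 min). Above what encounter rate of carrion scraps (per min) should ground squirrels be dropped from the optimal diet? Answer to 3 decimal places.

0.769 per min

Drop ground squirrels once their profitability E₂/h₂ falls below the rate achievable on carrion scraps alone: E₂/h₂ = λE₁/(1 + λh₁).
Solve for λ: λE₁h₂ = E₂(1 + λh₁) → λ(E₁h₂ − E₂h₁) = E₂ → λ = E₂/(E₁h₂ − E₂h₁).
λ = 2410/(1380×10.6 − 2410×4.77) = 2410/3132 = 0.7694 per min.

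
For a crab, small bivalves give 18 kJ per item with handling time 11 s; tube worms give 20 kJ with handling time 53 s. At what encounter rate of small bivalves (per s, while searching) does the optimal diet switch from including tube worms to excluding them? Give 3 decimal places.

The zero-one rule: include tube worms iff E₂/h₂ > λE₁/(1+λh₁). Equality gives the switch point.
λE₁h₂ = E₂ + λE₂h₁ ⇒ λ = E₂/(E₁h₂ − E₂h₁) = 20/(954 − 220) = 0.02725 per s.

0.027 per s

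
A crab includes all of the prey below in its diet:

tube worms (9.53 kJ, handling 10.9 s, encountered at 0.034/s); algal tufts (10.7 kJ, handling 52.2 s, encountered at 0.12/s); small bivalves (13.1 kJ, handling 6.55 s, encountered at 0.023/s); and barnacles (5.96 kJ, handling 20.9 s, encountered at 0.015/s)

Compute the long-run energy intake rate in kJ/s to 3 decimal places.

R = Σλ_iE_i / (1 + Σλ_ih_i)
Numerator: 0.034×9.53 + 0.12×10.7 + 0.023×13.1 + 0.015×5.96 = 1.999
Denominator: 1 + 0.034×10.9 + 0.12×52.2 + 0.023×6.55 + 0.015×20.9 = 8.099
R = 1.999/8.099 = 0.2468 kJ/s

0.247 kJ/s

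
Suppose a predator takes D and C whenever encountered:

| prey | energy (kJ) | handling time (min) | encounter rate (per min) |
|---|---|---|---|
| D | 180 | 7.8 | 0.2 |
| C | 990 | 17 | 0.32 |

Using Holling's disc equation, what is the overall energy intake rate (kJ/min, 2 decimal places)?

44.10 kJ/min

R = Σλ_iE_i / (1 + Σλ_ih_i)
Numerator: 0.2×180 + 0.32×990 = 352.8
Denominator: 1 + 0.2×7.8 + 0.32×17 = 8
R = 352.8/8 = 44.1 kJ/min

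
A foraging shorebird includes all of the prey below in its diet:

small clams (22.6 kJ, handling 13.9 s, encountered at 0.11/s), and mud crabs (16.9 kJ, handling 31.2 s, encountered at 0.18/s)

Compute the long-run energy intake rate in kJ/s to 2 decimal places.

Energy encountered per unit search time: 0.11×22.6 + 0.18×16.9 = 5.528 kJ/s.
Handling time per unit search time: 0.11×13.9 + 0.18×31.2 = 7.145.
Rate = 5.528/(1 + 7.145) = 0.6787 kJ/s.

0.68 kJ/s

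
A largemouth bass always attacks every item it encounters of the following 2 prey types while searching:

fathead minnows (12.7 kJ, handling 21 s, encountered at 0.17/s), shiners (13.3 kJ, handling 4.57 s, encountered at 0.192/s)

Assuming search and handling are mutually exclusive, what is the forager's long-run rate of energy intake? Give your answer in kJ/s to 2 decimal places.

0.87 kJ/s

Energy encountered per unit search time: 0.17×12.7 + 0.192×13.3 = 4.713 kJ/s.
Handling time per unit search time: 0.17×21 + 0.192×4.57 = 4.447.
Rate = 4.713/(1 + 4.447) = 0.8651 kJ/s.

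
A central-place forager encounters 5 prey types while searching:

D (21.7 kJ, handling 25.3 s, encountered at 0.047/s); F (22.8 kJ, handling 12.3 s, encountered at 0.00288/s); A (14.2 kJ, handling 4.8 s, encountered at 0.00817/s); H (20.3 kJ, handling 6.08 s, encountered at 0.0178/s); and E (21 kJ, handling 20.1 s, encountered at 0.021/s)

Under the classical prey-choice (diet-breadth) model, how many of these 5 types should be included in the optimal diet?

E/h in descending order: H 3.34, A 2.96, F 1.85, E 1.04, D 0.858 kJ/s. The optimal diet is the largest prefix of this list for which every included type satisfies E_i/h_i > R on the types above it.
Rate on top 1: 0.3261. A: 2.96 > 0.3261 → include.
Rate on top 2: 0.416. F: 1.85 > 0.416 → include.
Rate on top 3: 0.4591. E: 1.04 > 0.4591 → include.
Rate on top 4: 0.6131. D: 0.858 > 0.6131 → include.
Optimal diet: H, A, F, E, D — 5 of 5 types.

5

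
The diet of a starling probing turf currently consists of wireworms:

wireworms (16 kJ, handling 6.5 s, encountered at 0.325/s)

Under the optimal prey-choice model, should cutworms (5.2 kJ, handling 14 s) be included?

No

Intake rate on the current diet: R = (0.325×16) / (1 + 0.325×6.5) = 5.2/3.113 = 1.671 kJ/s.
Profitability of cutworms: 5.2/14 = 0.3714 kJ/s.
0.3714 < 1.671, so adding cutworms would lower the average — exclude it.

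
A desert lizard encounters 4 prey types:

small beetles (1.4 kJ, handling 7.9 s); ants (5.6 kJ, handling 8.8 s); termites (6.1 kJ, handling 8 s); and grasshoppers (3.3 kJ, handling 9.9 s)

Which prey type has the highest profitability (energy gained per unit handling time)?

In descending order of E/h:
termites: 6.1/8 = 0.762 kJ/s
ants: 5.6/8.8 = 0.636 kJ/s
grasshoppers: 3.3/9.9 = 0.333 kJ/s
small beetles: 1.4/7.9 = 0.177 kJ/s

termites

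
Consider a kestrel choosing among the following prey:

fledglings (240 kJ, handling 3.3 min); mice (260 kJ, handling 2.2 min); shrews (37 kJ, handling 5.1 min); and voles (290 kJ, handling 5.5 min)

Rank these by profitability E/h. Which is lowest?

shrews

In descending order of E/h:
mice: 260/2.2 = 118 kJ/min
fledglings: 240/3.3 = 72.7 kJ/min
voles: 290/5.5 = 52.7 kJ/min
shrews: 37/5.1 = 7.25 kJ/min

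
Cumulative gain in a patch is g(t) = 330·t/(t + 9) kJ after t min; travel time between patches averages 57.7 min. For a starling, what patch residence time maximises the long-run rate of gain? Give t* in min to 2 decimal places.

22.79 min

Maximise g(t)/(T+t): set derivative to zero → g'(t)(T+t) = g(t).
g'(t) = 330·9/(t + 9)². Setting 330·9/(t+9)² = 330t/[(t+9)(57.7+t)] gives 9(57.7+t) = t(t+9), so t² = 9×57.7 = 519.3.
t* = √519.3 = 22.79 min.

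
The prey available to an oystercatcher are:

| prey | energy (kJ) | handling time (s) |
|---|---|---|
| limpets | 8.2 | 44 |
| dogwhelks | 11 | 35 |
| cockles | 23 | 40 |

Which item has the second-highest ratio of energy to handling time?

dogwhelks

Profitability E/h (kJ/s): limpets = 8.2/44 = 0.186, dogwhelks = 11/35 = 0.314, cockles = 23/40 = 0.575.
Ranked: cockles > dogwhelks > limpets.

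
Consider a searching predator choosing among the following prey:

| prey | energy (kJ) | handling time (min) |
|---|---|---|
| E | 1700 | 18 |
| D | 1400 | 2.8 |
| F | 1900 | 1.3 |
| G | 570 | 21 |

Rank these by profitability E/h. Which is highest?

In descending order of E/h:
F: 1900/1.3 = 1.46e+03 kJ/min
D: 1400/2.8 = 500 kJ/min
E: 1700/18 = 94.4 kJ/min
G: 570/21 = 27.1 kJ/min

F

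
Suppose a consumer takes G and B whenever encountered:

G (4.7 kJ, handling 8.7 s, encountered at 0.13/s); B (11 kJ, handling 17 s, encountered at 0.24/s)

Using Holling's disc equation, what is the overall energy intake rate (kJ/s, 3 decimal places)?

Energy encountered per unit search time: 0.13×4.7 + 0.24×11 = 3.251 kJ/s.
Handling time per unit search time: 0.13×8.7 + 0.24×17 = 5.211.
Rate = 3.251/(1 + 5.211) = 0.5234 kJ/s.

0.523 kJ/s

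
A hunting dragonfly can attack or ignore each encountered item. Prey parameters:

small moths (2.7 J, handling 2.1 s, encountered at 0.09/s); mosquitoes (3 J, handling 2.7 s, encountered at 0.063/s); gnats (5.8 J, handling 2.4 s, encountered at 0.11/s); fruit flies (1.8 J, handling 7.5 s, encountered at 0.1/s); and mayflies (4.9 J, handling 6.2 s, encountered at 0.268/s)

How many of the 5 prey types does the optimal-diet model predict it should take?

Profitabilities (E/h, J/s): gnats 2.42, small moths 1.29, mosquitoes 1.11, mayflies 0.79, fruit flies 0.24. Add prey in this order while the next type's profitability exceeds the intake rate on those already taken.
Rate on top 1: 0.5047. small moths: 1.29 > 0.5047 → include.
Rate on top 2: 0.6063. mosquitoes: 1.11 > 0.6063 → include.
Rate on top 3: 0.6592. mayflies: 0.79 > 0.6592 → include.
Rate on top 4: 0.7255. fruit flies: 0.24 < 0.7255 → exclude; stop.
Optimal diet: gnats, small moths, mosquitoes, mayflies — 4 of 5 types.

4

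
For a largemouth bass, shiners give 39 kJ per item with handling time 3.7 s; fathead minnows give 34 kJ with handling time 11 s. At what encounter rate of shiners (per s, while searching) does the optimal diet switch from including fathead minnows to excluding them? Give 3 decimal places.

0.112 per s

At the threshold, the rate on shiners alone equals the profitability of fathead minnows: λ·39/(1 + λ·3.7) = 34/11 = 3.091.
Rearranging, λ(39 − 3.091×3.7) = 3.091, so λ = 3.091/27.56 = 0.1121 per s.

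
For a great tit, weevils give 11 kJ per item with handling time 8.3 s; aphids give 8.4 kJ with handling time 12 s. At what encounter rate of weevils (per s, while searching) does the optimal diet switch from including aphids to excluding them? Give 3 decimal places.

At the threshold, the rate on weevils alone equals the profitability of aphids: λ·11/(1 + λ·8.3) = 8.4/12 = 0.7.
Rearranging, λ(11 − 0.7×8.3) = 0.7, so λ = 0.7/5.19 = 0.1349 per s.

0.135 per s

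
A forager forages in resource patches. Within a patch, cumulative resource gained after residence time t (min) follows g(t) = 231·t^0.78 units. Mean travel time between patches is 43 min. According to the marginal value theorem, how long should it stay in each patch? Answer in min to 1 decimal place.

Optimal t* satisfies g'(t*) = g(t*)/(T + t*).
g'(t) = 0.78·231·t^-0.22. Setting 0.78·231·t^-0.22 = 231·t^0.78/(43+t) gives 0.78(43+t) = t, so 0.22·t = 0.78×43.
t* = 0.78×43/0.22 = 152.5 min.

152.5 min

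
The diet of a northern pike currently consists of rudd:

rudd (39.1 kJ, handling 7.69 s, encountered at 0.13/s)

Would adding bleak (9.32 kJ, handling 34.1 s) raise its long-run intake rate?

Current rate: (0.13×39.1)/(1 + 0.13×7.69) = 2.542 kJ/s.
Profitability of bleak: 9.32/34.1 = 0.2733 kJ/s.
0.2733 < 2.542, so adding bleak would lower the average — exclude it.

No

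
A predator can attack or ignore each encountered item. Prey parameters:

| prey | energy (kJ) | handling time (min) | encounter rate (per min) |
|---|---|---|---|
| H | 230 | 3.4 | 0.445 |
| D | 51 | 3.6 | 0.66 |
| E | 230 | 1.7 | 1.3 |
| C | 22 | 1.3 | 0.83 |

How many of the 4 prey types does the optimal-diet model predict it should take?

Rank by E/h (kJ/min): E 135, H 67.6, C 16.9, D 14.2. Include each in turn until the next type's E/h falls below the running intake rate.
Rate on top 1: 93.15. H: 67.6 < 93.15 → exclude; stop.
Optimal diet: E — 1 of 4 types.

1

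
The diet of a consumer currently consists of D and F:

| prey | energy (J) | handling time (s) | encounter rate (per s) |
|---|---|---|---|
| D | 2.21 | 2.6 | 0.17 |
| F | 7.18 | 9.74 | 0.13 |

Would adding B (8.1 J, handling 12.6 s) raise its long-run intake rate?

On D and F alone, R = ΣλE/(1+Σλh) = 1.309/2.708 = 0.4834 J/s.
Profitability of B: 8.1/12.6 = 0.6429 J/s.
Since 0.6429 > R, including B increases the long-run rate.

Yes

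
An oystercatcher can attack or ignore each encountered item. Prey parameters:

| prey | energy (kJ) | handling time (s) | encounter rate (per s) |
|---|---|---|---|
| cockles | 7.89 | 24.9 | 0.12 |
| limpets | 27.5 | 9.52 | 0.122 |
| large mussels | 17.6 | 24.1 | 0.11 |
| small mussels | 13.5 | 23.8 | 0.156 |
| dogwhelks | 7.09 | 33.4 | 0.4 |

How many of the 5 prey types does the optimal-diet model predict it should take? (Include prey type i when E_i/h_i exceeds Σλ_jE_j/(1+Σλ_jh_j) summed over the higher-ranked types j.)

E/h in descending order: limpets 2.89, large mussels 0.73, small mussels 0.567, cockles 0.317, dogwhelks 0.212 kJ/s. The optimal diet is the largest prefix of this list for which every included type satisfies E_i/h_i > R on the types above it.
Rate on top 1: 1.552. large mussels: 0.73 < 1.552 → exclude; stop.
Optimal diet: limpets — 1 of 5 types.

1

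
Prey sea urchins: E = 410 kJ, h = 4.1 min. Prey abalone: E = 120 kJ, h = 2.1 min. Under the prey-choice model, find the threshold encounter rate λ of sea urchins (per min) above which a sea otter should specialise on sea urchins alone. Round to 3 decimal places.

At the threshold, the rate on sea urchins alone equals the profitability of abalone: λ·410/(1 + λ·4.1) = 120/2.1 = 57.14.
Rearranging, λ(410 − 57.14×4.1) = 57.14, so λ = 57.14/175.7 = 0.3252 per min.

0.325 per min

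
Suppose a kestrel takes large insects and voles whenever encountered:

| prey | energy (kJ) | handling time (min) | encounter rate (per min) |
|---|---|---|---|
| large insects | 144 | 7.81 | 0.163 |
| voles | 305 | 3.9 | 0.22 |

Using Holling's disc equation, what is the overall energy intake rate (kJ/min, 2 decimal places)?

R = Σλ_iE_i / (1 + Σλ_ih_i)
Numerator: 0.163×144 + 0.22×305 = 90.57
Denominator: 1 + 0.163×7.81 + 0.22×3.9 = 3.131
R = 90.57/3.131 = 28.93 kJ/min

28.93 kJ/min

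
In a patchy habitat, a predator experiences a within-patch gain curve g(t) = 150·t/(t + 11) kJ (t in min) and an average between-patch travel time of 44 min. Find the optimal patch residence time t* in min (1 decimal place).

22.0 min

Maximise g(t)/(T+t): set derivative to zero → g'(t)(T+t) = g(t).
g'(t) = 150·11/(t + 11)². Setting 150·11/(t+11)² = 150t/[(t+11)(44+t)] gives 11(44+t) = t(t+11), so t² = 11×44 = 484.
t* = √484 = 22 min.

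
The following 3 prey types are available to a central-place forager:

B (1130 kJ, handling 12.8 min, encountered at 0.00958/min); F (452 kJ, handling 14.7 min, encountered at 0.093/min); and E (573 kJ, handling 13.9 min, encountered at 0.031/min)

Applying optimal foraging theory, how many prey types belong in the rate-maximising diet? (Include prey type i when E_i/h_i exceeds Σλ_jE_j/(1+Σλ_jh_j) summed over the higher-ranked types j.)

E/h in descending order: B 88.3, E 41.2, F 30.7 kJ/min. The optimal diet is the largest prefix of this list for which every included type satisfies E_i/h_i > R on the types above it.
Rate on top 1: 9.643. E: 41.2 > 9.643 → include.
Rate on top 2: 18.4. F: 30.7 > 18.4 → include.
Optimal diet: B, E, F — 3 of 3 types.

3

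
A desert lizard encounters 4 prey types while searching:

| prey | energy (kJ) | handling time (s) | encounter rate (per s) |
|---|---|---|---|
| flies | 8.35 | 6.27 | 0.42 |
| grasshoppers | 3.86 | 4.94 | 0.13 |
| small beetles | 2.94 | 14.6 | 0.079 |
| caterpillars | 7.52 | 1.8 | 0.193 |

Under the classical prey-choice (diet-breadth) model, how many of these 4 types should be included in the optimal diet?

2

Rank by E/h (kJ/s): caterpillars 4.18, flies 1.33, grasshoppers 0.781, small beetles 0.201. Include each in turn until the next type's E/h falls below the running intake rate.
Rate on top 1: 1.077. flies: 1.33 > 1.077 → include.
Rate on top 2: 1.246. grasshoppers: 0.781 < 1.246 → exclude; stop.
Optimal diet: caterpillars, flies — 2 of 4 types.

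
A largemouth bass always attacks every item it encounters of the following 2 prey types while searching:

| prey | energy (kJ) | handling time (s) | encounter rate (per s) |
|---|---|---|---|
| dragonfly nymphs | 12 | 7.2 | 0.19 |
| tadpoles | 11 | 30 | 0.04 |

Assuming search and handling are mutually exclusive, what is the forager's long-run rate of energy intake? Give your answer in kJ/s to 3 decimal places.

R = Σλ_iE_i / (1 + Σλ_ih_i)
Numerator: 0.19×12 + 0.04×11 = 2.72
Denominator: 1 + 0.19×7.2 + 0.04×30 = 3.568
R = 2.72/3.568 = 0.7623 kJ/s

0.762 kJ/s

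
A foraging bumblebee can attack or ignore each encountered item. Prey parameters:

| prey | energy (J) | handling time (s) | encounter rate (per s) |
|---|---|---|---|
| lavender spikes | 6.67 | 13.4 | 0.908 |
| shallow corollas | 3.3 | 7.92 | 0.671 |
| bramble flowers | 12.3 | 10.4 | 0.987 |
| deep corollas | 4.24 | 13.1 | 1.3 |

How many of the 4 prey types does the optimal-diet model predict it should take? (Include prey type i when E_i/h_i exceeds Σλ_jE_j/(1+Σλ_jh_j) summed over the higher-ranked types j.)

Rank by E/h (J/s): bramble flowers 1.18, lavender spikes 0.498, shallow corollas 0.417, deep corollas 0.324. Include each in turn until the next type's E/h falls below the running intake rate.
Rate on top 1: 1.078. lavender spikes: 0.498 < 1.078 → exclude; stop.
Optimal diet: bramble flowers — 1 of 4 types.

1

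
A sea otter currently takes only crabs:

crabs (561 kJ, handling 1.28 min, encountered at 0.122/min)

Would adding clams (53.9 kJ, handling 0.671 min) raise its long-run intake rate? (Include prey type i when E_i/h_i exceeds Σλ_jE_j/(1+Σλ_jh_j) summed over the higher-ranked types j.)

Yes

On crabs alone, R = ΣλE/(1+Σλh) = 68.44/1.156 = 59.2 kJ/min.
clams: E/h = 53.9/0.671 = 80.33 kJ/min.
Since 80.33 > R, including clams increases the long-run rate.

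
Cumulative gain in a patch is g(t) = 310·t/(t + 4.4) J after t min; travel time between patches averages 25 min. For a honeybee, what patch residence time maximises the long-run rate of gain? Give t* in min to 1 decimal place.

By the marginal value theorem, leave when the instantaneous gain rate g'(t) equals the habitat-wide average g(t)/(T + t).
g'(t) = 310·4.4/(t + 4.4)². Setting 310·4.4/(t+4.4)² = 310t/[(t+4.4)(25+t)] gives 4.4(25+t) = t(t+4.4), so t² = 4.4×25 = 110.
t* = √110 = 10.49 min.

10.5 min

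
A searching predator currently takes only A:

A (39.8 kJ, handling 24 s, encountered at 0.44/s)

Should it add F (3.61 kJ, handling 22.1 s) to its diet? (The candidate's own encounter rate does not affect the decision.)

On A alone, R = ΣλE/(1+Σλh) = 17.51/11.56 = 1.515 kJ/s.
F: E/h = 3.61/22.1 = 0.1633 kJ/s.
0.1633 < 1.515, so adding F would lower the average — exclude it.

No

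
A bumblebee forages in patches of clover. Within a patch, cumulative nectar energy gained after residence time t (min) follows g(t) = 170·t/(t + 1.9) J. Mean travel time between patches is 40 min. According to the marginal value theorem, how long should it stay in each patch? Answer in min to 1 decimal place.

8.7 min

Maximise g(t)/(T+t): set derivative to zero → g'(t)(T+t) = g(t).
g'(t) = 170·1.9/(t + 1.9)². Setting 170·1.9/(t+1.9)² = 170t/[(t+1.9)(40+t)] gives 1.9(40+t) = t(t+1.9), so t² = 1.9×40 = 76.
t* = √76 = 8.718 min.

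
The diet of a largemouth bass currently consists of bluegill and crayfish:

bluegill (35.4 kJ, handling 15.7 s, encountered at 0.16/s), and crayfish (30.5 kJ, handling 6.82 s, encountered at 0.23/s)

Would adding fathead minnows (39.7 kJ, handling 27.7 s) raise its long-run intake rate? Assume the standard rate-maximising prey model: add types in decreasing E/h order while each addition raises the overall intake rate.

Current rate: (0.16×35.4 + 0.23×30.5)/(1 + 0.16×15.7 + 0.23×6.82) = 2.496 kJ/s.
fathead minnows: E/h = 39.7/27.7 = 1.433 kJ/s.
1.433 < 2.496, so adding fathead minnows would lower the average — exclude it.

No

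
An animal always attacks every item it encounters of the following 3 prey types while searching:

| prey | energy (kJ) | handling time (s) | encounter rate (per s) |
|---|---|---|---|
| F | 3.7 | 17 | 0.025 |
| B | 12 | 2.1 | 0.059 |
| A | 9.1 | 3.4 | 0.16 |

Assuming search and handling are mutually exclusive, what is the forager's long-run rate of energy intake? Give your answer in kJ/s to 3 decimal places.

1.078 kJ/s

Energy encountered per unit search time: 0.025×3.7 + 0.059×12 + 0.16×9.1 = 2.256 kJ/s.
Handling time per unit search time: 0.025×17 + 0.059×2.1 + 0.16×3.4 = 1.093.
Rate = 2.256/(1 + 1.093) = 1.078 kJ/s.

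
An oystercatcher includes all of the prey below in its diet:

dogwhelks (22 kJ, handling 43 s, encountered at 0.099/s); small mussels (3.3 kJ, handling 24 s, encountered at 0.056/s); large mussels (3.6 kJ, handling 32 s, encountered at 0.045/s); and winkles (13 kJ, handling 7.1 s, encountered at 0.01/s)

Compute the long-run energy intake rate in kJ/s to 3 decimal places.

0.327 kJ/s

R = Σλ_iE_i / (1 + Σλ_ih_i)
Numerator: 0.099×22 + 0.056×3.3 + 0.045×3.6 + 0.01×13 = 2.655
Denominator: 1 + 0.099×43 + 0.056×24 + 0.045×32 + 0.01×7.1 = 8.112
R = 2.655/8.112 = 0.3273 kJ/s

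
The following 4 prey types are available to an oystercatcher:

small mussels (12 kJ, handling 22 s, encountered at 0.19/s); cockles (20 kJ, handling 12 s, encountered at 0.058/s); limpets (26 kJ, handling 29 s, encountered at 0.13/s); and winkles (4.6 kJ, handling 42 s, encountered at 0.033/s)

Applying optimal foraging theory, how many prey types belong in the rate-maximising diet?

2

Rank by E/h (kJ/s): cockles 1.67, limpets 0.897, small mussels 0.545, winkles 0.11. Include each in turn until the next type's E/h falls below the running intake rate.
Rate on top 1: 0.684. limpets: 0.897 > 0.684 → include.
Rate on top 2: 0.8306. small mussels: 0.545 < 0.8306 → exclude; stop.
Optimal diet: cockles, limpets — 2 of 4 types.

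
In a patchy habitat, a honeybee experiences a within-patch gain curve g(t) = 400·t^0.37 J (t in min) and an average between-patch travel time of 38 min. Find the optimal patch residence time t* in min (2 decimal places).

By the marginal value theorem, leave when the instantaneous gain rate g'(t) equals the habitat-wide average g(t)/(T + t).
g'(t) = 0.37·400·t^-0.63. Setting 0.37·400·t^-0.63 = 400·t^0.37/(38+t) gives 0.37(38+t) = t, so 0.63·t = 0.37×38.
t* = 0.37×38/0.63 = 22.32 min.

22.32 min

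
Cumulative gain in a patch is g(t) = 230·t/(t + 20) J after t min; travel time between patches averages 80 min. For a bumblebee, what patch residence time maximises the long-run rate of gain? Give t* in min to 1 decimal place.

40.0 min

Optimal t* satisfies g'(t*) = g(t*)/(T + t*).
g'(t) = 230·20/(t + 20)². Setting 230·20/(t+20)² = 230t/[(t+20)(80+t)] gives 20(80+t) = t(t+20), so t² = 20×80 = 1600.
t* = √1600 = 40 min.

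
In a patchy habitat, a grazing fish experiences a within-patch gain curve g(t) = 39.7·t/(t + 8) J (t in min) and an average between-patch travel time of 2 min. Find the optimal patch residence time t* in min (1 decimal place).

4.0 min

Optimal t* satisfies g'(t*) = g(t*)/(T + t*).
g'(t) = 39.7·8/(t + 8)². Setting 39.7·8/(t+8)² = 39.7t/[(t+8)(2+t)] gives 8(2+t) = t(t+8), so t² = 8×2 = 16.
t* = √16 = 4 min.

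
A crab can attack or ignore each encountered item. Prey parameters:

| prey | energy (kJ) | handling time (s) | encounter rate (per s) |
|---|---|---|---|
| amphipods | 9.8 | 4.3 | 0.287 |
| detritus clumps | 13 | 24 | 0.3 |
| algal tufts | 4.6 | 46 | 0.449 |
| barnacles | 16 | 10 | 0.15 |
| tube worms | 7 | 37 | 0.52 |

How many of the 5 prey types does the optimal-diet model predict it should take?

2

Rank by E/h (kJ/s): amphipods 2.28, barnacles 1.6, detritus clumps 0.542, tube worms 0.189, algal tufts 0.1. Include each in turn until the next type's E/h falls below the running intake rate.
Rate on top 1: 1.259. barnacles: 1.6 > 1.259 → include.
Rate on top 2: 1.396. detritus clumps: 0.542 < 1.396 → exclude; stop.
Optimal diet: amphipods, barnacles — 2 of 5 types.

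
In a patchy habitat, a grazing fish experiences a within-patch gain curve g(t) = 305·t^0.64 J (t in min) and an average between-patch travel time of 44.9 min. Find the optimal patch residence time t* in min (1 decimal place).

79.8 min

Maximise g(t)/(T+t): set derivative to zero → g'(t)(T+t) = g(t).
g'(t) = 0.64·305·t^-0.36. Setting 0.64·305·t^-0.36 = 305·t^0.64/(44.9+t) gives 0.64(44.9+t) = t, so 0.36·t = 0.64×44.9.
t* = 0.64×44.9/0.36 = 79.82 min.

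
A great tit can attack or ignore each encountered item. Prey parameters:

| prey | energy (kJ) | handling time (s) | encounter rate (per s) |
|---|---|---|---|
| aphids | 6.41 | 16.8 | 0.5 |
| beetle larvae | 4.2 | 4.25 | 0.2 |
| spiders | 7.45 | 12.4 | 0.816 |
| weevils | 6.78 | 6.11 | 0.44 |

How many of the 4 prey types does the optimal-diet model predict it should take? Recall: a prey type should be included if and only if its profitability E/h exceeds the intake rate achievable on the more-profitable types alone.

2

Profitabilities (E/h, kJ/s): weevils 1.11, beetle larvae 0.988, spiders 0.601, aphids 0.382. Add prey in this order while the next type's profitability exceeds the intake rate on those already taken.
Rate on top 1: 0.8088. beetle larvae: 0.988 > 0.8088 → include.
Rate on top 2: 0.8424. spiders: 0.601 < 0.8424 → exclude; stop.
Optimal diet: weevils, beetle larvae — 2 of 4 types.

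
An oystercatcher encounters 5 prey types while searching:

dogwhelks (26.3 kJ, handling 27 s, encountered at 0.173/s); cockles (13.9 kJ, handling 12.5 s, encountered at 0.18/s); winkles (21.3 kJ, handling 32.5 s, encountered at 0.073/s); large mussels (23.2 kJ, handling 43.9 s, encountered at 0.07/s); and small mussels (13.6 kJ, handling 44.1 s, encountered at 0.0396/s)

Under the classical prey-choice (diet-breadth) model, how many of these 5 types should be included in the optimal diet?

2

Rank by E/h (kJ/s): cockles 1.11, dogwhelks 0.974, winkles 0.655, large mussels 0.528, small mussels 0.308. Include each in turn until the next type's E/h falls below the running intake rate.
Rate on top 1: 0.7698. dogwhelks: 0.974 > 0.7698 → include.
Rate on top 2: 0.8903. winkles: 0.655 < 0.8903 → exclude; stop.
Optimal diet: cockles, dogwhelks — 2 of 5 types.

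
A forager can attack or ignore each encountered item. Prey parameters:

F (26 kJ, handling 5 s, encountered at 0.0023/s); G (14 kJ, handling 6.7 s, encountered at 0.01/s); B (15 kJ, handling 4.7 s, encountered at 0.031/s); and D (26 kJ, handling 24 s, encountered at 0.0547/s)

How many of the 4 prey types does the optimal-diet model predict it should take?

4

Rank by E/h (kJ/s): F 5.2, B 3.19, G 2.09, D 1.08. Include each in turn until the next type's E/h falls below the running intake rate.
Rate on top 1: 0.05912. B: 3.19 > 0.05912 → include.
Rate on top 2: 0.4535. G: 2.09 > 0.4535 → include.
Rate on top 3: 0.543. D: 1.08 > 0.543 → include.
Optimal diet: F, B, G, D — 4 of 4 types.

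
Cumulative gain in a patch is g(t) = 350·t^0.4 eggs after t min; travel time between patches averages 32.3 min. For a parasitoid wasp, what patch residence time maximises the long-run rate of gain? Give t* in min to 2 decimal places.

By the marginal value theorem, leave when the instantaneous gain rate g'(t) equals the habitat-wide average g(t)/(T + t).
g'(t) = 0.4·350·t^-0.6. Setting 0.4·350·t^-0.6 = 350·t^0.4/(32.3+t) gives 0.4(32.3+t) = t, so 0.60·t = 0.4×32.3.
t* = 0.4×32.3/0.60 = 21.53 min.

21.53 min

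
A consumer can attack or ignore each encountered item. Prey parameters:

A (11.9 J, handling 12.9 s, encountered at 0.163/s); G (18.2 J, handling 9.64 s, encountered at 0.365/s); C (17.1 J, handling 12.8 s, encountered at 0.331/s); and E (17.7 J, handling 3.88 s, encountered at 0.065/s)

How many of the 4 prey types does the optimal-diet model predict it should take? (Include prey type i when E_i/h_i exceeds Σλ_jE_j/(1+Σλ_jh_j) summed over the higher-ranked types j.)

E/h in descending order: E 4.56, G 1.89, C 1.34, A 0.922 J/s. The optimal diet is the largest prefix of this list for which every included type satisfies E_i/h_i > R on the types above it.
Rate on top 1: 0.9188. G: 1.89 > 0.9188 → include.
Rate on top 2: 1.634. C: 1.34 < 1.634 → exclude; stop.
Optimal diet: E, G — 2 of 4 types.

2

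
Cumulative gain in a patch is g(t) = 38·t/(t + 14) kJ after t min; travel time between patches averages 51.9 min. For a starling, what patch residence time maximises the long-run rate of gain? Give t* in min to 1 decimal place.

27.0 min

Maximise g(t)/(T+t): set derivative to zero → g'(t)(T+t) = g(t).
g'(t) = 38·14/(t + 14)². Setting 38·14/(t+14)² = 38t/[(t+14)(51.9+t)] gives 14(51.9+t) = t(t+14), so t² = 14×51.9 = 726.6.
t* = √726.6 = 26.96 min.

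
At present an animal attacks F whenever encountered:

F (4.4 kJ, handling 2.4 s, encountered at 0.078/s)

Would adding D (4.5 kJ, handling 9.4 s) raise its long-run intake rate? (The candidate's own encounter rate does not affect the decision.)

Yes

On F alone, R = ΣλE/(1+Σλh) = 0.3432/1.187 = 0.2891 kJ/s.
D: E/h = 4.5/9.4 = 0.4787 kJ/s.
Since 0.4787 > R, including D increases the long-run rate.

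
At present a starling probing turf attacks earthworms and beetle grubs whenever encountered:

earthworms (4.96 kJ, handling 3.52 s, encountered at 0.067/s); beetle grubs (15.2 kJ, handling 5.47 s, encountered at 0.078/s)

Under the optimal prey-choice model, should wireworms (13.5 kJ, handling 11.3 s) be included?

On earthworms and beetle grubs alone, R = ΣλE/(1+Σλh) = 1.518/1.663 = 0.913 kJ/s.
Profitability of wireworms: 13.5/11.3 = 1.195 kJ/s.
Since 1.195 > R, including wireworms increases the long-run rate.

Yes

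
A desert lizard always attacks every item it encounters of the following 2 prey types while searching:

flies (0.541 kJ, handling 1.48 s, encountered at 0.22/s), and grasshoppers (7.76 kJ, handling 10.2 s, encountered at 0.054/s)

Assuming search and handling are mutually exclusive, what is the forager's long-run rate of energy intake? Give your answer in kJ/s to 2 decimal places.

0.29 kJ/s

R = Σλ_iE_i / (1 + Σλ_ih_i)
Numerator: 0.22×0.541 + 0.054×7.76 = 0.5381
Denominator: 1 + 0.22×1.48 + 0.054×10.2 = 1.876
R = 0.5381/1.876 = 0.2868 kJ/s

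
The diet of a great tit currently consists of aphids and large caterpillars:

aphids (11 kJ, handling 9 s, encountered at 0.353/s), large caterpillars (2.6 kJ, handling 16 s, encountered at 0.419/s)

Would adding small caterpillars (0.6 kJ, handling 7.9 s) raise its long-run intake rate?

No

On aphids and large caterpillars alone, R = ΣλE/(1+Σλh) = 4.972/10.88 = 0.457 kJ/s.
small caterpillars: E/h = 0.6/7.9 = 0.07595 kJ/s.
Since 0.07595 < R, time spent handling small caterpillars is better spent searching.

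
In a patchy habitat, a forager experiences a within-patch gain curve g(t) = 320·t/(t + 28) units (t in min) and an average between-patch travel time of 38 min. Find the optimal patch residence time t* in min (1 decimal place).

32.6 min

By the marginal value theorem, leave when the instantaneous gain rate g'(t) equals the habitat-wide average g(t)/(T + t).
g'(t) = 320·28/(t + 28)². Setting 320·28/(t+28)² = 320t/[(t+28)(38+t)] gives 28(38+t) = t(t+28), so t² = 28×38 = 1064.
t* = √1064 = 32.62 min.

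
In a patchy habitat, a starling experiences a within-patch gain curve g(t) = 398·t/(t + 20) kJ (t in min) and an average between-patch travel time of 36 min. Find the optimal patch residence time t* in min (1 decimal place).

26.8 min

Maximise g(t)/(T+t): set derivative to zero → g'(t)(T+t) = g(t).
g'(t) = 398·20/(t + 20)². Setting 398·20/(t+20)² = 398t/[(t+20)(36+t)] gives 20(36+t) = t(t+20), so t² = 20×36 = 720.
t* = √720 = 26.83 min.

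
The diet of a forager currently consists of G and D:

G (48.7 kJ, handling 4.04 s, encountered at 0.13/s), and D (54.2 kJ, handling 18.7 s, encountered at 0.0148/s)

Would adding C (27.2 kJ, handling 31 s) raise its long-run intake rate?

No

Current rate: (0.13×48.7 + 0.0148×54.2)/(1 + 0.13×4.04 + 0.0148×18.7) = 3.959 kJ/s.
Profitability of C: 27.2/31 = 0.8774 kJ/s.
0.8774 < 3.959, so adding C would lower the average — exclude it.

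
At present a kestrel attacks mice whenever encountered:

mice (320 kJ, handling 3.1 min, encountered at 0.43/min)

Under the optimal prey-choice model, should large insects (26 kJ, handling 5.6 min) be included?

No

Intake rate on the current diet: R = (0.43×320) / (1 + 0.43×3.1) = 137.6/2.333 = 58.98 kJ/min.
Profitability of large insects: 26/5.6 = 4.643 kJ/min.
Since 4.643 < R, time spent handling large insects is better spent searching.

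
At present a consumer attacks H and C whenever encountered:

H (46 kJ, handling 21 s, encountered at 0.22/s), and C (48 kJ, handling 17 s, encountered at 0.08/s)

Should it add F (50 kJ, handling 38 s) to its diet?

No

On H and C alone, R = ΣλE/(1+Σλh) = 13.96/6.98 = 2 kJ/s.
Profitability of F: 50/38 = 1.316 kJ/s.
1.316 < 2, so adding F would lower the average — exclude it.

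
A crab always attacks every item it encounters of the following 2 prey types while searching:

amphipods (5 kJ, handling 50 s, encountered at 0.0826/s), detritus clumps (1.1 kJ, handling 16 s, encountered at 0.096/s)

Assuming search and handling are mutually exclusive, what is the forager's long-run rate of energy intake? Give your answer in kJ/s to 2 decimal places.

Energy encountered per unit search time: 0.0826×5 + 0.096×1.1 = 0.5186 kJ/s.
Handling time per unit search time: 0.0826×50 + 0.096×16 = 5.666.
Rate = 0.5186/(1 + 5.666) = 0.0778 kJ/s.

0.08 kJ/s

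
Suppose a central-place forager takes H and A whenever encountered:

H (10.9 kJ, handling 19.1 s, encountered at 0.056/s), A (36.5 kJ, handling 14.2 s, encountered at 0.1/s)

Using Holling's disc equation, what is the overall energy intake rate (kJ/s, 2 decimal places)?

1.22 kJ/s

R = (0.056×10.9 + 0.1×36.5) / (1 + 0.056×19.1 + 0.1×14.2) = 4.26/3.49 = 1.221 kJ/s.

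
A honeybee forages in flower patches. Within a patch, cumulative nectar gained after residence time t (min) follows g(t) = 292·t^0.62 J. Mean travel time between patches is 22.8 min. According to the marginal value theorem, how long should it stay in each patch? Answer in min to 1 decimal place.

Optimal t* satisfies g'(t*) = g(t*)/(T + t*).
g'(t) = 0.62·292·t^-0.38. Setting 0.62·292·t^-0.38 = 292·t^0.62/(22.8+t) gives 0.62(22.8+t) = t, so 0.38·t = 0.62×22.8.
t* = 0.62×22.8/0.38 = 37.2 min.

37.2 min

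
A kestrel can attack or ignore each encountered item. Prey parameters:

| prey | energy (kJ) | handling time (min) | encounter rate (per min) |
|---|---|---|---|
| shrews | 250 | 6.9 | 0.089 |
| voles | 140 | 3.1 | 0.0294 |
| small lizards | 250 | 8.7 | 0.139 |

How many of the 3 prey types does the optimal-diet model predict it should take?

Profitabilities (E/h, kJ/min): voles 45.2, shrews 36.2, small lizards 28.7. Add prey in this order while the next type's profitability exceeds the intake rate on those already taken.
Rate on top 1: 3.772. shrews: 36.2 > 3.772 → include.
Rate on top 2: 15.46. small lizards: 28.7 > 15.46 → include.
Optimal diet: voles, shrews, small lizards — 3 of 3 types.

3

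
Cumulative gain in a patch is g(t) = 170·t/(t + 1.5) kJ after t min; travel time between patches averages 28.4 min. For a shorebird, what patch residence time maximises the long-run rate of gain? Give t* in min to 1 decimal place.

Optimal t* satisfies g'(t*) = g(t*)/(T + t*).
g'(t) = 170·1.5/(t + 1.5)². Setting 170·1.5/(t+1.5)² = 170t/[(t+1.5)(28.4+t)] gives 1.5(28.4+t) = t(t+1.5), so t² = 1.5×28.4 = 42.6.
t* = √42.6 = 6.527 min.

6.5 min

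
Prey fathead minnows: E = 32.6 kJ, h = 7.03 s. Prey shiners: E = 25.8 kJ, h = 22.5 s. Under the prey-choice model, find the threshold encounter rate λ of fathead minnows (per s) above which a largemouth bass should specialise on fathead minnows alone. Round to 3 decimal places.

At the threshold, the rate on fathead minnows alone equals the profitability of shiners: λ·32.6/(1 + λ·7.03) = 25.8/22.5 = 1.147.
Rearranging, λ(32.6 − 1.147×7.03) = 1.147, so λ = 1.147/24.54 = 0.04673 per s.

0.047 per s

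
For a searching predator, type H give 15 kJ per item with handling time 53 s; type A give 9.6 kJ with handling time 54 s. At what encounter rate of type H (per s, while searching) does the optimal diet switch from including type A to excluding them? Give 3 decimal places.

0.032 per s

The zero-one rule: include type A iff E₂/h₂ > λE₁/(1+λh₁). Equality gives the switch point.
λE₁h₂ = E₂ + λE₂h₁ ⇒ λ = E₂/(E₁h₂ − E₂h₁) = 9.6/(810 − 508.8) = 0.03187 per s.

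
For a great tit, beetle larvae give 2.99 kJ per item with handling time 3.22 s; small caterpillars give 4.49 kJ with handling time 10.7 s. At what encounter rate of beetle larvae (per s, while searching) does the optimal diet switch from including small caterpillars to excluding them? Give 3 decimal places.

0.256 per s

At the threshold, the rate on beetle larvae alone equals the profitability of small caterpillars: λ·2.99/(1 + λ·3.22) = 4.49/10.7 = 0.4196.
Rearranging, λ(2.99 − 0.4196×3.22) = 0.4196, so λ = 0.4196/1.639 = 0.2561 per s.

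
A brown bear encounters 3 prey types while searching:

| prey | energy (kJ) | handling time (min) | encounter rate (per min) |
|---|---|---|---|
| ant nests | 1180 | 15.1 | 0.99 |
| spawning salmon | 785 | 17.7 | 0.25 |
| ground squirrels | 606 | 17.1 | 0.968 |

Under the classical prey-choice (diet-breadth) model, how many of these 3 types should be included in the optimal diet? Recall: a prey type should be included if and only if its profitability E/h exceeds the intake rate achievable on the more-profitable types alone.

E/h in descending order: ant nests 78.1, spawning salmon 44.4, ground squirrels 35.4 kJ/min. The optimal diet is the largest prefix of this list for which every included type satisfies E_i/h_i > R on the types above it.
Rate on top 1: 73.25. spawning salmon: 44.4 < 73.25 → exclude; stop.
Optimal diet: ant nests — 1 of 3 types.

1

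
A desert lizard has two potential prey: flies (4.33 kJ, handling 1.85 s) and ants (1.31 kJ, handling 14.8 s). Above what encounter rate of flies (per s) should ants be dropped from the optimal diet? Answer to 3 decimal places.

At the threshold, the rate on flies alone equals the profitability of ants: λ·4.33/(1 + λ·1.85) = 1.31/14.8 = 0.08851.
Rearranging, λ(4.33 − 0.08851×1.85) = 0.08851, so λ = 0.08851/4.166 = 0.02125 per s.

0.021 per s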